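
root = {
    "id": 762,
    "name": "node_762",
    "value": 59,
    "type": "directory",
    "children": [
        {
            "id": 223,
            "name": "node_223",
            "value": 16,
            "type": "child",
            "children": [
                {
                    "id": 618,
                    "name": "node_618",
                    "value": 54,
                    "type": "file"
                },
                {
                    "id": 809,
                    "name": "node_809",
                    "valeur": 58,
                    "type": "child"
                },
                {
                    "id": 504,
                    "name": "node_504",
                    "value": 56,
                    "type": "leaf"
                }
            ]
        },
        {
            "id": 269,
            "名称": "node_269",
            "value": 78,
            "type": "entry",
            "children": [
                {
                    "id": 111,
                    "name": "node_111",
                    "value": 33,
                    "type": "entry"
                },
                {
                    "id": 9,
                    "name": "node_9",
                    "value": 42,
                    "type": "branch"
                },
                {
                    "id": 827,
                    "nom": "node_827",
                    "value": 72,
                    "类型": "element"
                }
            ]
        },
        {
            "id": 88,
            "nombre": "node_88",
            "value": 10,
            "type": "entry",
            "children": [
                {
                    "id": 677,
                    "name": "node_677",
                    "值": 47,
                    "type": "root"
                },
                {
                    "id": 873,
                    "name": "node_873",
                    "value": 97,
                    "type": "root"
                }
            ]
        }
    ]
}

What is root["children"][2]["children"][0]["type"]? "root"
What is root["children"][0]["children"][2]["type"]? "leaf"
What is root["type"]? "directory"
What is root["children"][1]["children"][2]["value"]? 72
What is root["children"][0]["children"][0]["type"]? "file"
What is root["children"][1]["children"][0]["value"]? 33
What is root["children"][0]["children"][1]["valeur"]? 58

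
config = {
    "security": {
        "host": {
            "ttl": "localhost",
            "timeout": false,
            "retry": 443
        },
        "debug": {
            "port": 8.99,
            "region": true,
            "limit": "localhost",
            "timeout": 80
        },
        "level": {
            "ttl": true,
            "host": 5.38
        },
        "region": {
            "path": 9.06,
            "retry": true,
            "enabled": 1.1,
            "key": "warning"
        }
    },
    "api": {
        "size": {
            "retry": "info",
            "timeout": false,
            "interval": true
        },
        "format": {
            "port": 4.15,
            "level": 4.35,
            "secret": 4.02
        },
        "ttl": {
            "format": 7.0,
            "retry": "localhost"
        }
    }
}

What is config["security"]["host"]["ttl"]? "localhost"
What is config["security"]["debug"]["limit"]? "localhost"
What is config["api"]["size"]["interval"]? True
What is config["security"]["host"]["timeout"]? False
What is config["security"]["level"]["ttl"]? True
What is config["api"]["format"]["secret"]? 4.02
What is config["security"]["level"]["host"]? 5.38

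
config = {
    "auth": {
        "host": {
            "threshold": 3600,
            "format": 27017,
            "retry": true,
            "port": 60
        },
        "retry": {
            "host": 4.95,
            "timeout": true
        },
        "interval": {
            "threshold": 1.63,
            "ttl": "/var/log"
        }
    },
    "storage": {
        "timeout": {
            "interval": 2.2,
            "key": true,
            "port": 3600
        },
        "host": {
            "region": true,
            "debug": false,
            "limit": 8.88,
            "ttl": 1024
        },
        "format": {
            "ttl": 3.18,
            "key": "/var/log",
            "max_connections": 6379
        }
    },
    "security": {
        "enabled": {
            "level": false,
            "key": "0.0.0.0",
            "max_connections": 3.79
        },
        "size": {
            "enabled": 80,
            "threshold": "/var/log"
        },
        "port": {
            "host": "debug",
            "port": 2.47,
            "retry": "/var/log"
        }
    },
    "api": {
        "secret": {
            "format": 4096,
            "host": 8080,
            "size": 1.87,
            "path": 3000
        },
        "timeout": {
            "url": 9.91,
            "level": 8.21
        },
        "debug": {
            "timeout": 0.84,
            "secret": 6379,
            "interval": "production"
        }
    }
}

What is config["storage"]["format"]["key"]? "/var/log"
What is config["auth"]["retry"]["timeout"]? True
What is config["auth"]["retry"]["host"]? 4.95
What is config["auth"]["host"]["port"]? 60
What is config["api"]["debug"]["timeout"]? 0.84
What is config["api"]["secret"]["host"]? 8080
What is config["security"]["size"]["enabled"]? 80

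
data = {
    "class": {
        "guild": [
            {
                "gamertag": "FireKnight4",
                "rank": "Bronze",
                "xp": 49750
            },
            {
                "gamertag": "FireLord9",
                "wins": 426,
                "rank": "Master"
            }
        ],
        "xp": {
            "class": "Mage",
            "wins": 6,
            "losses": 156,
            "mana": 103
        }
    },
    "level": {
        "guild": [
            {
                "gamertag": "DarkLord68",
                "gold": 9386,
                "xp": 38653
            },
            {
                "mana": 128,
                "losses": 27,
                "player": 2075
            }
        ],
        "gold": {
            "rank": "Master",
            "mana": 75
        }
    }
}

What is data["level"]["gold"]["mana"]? 75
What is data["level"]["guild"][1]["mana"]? 128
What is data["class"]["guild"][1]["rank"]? "Master"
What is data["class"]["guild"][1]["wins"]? 426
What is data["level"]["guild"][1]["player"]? 2075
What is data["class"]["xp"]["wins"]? 6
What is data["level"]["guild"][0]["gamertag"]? "DarkLord68"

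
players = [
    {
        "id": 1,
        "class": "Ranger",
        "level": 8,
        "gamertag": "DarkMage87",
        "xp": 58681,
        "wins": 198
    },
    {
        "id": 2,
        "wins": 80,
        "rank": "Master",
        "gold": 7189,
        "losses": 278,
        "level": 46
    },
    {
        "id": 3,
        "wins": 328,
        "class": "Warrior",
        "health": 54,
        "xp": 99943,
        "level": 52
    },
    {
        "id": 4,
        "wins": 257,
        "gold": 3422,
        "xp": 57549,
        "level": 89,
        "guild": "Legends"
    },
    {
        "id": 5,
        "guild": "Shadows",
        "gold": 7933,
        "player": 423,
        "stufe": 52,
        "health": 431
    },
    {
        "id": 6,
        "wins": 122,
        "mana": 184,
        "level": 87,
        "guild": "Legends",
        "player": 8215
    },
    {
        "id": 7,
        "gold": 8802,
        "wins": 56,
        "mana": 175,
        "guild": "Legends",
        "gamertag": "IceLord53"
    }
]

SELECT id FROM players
[1, 2, 3, 4, 5, 6, 7]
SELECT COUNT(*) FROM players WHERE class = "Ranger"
1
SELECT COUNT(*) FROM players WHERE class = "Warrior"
1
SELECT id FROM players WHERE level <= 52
[1, 2, 3]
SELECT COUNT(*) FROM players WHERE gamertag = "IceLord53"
1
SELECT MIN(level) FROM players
8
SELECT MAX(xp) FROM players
99943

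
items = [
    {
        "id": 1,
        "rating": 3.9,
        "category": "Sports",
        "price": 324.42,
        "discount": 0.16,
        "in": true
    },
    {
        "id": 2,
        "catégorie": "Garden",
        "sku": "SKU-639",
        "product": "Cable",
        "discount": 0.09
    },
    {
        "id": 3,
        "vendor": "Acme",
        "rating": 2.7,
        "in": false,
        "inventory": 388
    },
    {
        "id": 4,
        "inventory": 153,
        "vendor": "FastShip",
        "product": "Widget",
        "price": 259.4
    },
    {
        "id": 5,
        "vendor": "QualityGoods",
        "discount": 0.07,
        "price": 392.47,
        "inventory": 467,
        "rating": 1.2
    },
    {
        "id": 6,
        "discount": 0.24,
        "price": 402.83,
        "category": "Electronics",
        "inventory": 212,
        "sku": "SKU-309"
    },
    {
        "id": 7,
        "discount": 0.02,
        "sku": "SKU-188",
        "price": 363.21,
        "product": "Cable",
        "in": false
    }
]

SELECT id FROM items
[1, 2, 3, 4, 5, 6, 7]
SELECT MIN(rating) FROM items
1.2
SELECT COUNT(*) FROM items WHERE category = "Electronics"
1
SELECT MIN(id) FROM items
1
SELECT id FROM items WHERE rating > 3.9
[]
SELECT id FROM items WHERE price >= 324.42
[1, 5, 6, 7]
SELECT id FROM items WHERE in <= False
[3, 7]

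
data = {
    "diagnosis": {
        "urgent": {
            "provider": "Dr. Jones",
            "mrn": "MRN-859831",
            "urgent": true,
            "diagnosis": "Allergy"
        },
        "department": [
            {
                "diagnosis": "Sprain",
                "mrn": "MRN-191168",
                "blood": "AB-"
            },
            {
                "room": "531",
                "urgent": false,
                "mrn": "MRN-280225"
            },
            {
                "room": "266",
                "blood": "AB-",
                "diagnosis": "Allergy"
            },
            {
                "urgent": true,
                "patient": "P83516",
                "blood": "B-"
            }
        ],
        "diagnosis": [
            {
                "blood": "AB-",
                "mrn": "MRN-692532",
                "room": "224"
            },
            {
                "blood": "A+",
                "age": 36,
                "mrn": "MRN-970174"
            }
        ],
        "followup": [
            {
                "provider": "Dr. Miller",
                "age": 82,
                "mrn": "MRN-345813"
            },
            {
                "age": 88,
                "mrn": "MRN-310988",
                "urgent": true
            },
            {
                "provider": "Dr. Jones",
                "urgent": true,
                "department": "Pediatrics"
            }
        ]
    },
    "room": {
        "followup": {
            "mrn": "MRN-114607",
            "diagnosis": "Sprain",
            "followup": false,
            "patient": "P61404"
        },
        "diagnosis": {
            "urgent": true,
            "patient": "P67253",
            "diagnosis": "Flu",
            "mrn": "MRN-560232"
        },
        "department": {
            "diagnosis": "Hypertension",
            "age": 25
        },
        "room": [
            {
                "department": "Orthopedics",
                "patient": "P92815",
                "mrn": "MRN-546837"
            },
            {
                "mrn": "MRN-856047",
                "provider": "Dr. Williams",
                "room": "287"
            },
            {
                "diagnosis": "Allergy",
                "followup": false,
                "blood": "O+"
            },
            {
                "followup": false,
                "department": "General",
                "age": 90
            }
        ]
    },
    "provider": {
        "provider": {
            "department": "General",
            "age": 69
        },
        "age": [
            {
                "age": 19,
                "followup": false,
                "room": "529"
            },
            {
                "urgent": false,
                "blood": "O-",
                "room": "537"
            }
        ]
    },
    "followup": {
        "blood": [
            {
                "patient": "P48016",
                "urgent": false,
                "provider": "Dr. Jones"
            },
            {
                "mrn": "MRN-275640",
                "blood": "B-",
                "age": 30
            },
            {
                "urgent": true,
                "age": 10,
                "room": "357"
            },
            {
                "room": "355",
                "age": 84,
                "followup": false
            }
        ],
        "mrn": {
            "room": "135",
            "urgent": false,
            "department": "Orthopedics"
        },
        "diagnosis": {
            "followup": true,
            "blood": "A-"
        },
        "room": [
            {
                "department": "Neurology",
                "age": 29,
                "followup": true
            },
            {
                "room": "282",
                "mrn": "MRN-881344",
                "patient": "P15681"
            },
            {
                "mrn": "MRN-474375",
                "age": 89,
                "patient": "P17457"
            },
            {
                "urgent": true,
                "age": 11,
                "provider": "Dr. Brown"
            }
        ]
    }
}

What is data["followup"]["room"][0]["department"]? "Neurology"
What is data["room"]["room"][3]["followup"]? False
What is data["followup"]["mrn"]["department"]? "Orthopedics"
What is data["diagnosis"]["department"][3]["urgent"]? True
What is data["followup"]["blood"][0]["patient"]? "P48016"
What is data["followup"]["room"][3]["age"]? 11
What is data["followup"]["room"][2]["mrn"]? "MRN-474375"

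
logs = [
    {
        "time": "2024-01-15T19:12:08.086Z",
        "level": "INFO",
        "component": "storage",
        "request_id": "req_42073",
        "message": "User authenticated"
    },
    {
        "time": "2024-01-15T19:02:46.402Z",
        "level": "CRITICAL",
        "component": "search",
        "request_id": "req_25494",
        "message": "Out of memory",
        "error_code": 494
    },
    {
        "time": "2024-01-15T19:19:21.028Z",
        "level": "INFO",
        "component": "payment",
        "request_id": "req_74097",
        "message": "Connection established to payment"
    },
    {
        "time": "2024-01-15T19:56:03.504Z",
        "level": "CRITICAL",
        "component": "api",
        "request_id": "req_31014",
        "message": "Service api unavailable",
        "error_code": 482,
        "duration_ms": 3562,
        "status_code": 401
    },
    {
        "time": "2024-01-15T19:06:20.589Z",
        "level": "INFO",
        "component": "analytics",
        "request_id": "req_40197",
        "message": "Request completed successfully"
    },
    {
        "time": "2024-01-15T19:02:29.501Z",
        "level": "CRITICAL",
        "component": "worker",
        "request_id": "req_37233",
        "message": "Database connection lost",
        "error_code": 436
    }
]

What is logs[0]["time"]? "2024-01-15T19:12:08.086Z"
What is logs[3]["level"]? "CRITICAL"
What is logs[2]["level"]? "INFO"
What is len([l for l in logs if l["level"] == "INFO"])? 3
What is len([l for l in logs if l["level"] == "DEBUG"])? 0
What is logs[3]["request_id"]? "req_31014"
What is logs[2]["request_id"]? "req_74097"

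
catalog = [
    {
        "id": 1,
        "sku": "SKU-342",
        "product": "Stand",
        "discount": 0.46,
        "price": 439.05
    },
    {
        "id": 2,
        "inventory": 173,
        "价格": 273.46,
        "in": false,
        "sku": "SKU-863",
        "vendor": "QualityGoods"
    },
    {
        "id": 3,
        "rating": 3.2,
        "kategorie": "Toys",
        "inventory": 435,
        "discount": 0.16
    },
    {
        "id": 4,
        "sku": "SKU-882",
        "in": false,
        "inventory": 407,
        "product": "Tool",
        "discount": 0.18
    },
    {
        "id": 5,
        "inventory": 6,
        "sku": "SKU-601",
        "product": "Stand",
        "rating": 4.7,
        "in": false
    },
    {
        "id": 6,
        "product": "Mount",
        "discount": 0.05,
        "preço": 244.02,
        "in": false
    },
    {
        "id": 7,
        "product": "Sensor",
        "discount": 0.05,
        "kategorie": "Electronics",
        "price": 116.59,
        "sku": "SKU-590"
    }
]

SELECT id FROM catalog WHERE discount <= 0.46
[1, 3, 4, 6, 7]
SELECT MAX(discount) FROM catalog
0.46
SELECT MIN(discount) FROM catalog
0.05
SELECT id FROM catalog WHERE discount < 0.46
[3, 4, 6, 7]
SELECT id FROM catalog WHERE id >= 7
[7]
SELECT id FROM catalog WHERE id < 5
[1, 2, 3, 4]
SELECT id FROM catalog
[1, 2, 3, 4, 5, 6, 7]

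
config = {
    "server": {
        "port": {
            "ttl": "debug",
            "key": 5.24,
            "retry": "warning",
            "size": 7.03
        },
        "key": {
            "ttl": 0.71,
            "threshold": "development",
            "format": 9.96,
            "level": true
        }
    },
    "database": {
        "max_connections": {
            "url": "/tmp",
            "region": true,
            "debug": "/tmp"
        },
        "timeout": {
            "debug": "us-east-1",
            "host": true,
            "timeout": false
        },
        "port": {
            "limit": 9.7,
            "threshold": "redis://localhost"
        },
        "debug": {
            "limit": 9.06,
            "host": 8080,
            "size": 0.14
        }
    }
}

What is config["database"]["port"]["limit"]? 9.7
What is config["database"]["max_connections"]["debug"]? "/tmp"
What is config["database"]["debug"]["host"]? 8080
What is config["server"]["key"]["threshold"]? "development"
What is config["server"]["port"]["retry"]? "warning"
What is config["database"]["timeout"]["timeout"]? False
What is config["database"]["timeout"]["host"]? True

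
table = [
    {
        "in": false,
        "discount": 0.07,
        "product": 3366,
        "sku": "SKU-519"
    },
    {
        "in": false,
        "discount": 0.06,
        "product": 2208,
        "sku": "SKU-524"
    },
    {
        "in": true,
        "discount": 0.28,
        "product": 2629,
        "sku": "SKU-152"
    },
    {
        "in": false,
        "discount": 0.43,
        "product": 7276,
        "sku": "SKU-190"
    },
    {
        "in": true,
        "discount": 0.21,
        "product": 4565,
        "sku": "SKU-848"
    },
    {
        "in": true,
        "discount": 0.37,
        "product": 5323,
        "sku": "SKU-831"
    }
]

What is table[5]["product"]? 5323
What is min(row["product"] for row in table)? 2208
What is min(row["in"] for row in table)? False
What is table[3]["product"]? 7276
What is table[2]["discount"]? 0.28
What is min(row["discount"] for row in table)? 0.06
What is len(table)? 6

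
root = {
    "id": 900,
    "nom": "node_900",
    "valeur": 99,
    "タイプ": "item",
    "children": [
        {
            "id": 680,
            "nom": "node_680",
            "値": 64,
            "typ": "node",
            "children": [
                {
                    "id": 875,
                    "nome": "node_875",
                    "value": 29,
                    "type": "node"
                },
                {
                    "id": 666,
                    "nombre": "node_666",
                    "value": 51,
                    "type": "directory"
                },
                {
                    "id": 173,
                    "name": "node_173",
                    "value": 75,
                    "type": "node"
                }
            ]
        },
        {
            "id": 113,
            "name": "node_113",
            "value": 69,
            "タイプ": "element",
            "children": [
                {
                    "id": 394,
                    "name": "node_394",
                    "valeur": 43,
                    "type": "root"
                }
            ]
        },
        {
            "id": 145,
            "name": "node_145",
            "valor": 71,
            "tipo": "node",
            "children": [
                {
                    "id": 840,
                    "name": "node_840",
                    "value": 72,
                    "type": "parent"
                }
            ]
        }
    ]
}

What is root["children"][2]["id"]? 145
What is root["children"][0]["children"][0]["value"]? 29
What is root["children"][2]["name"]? "node_145"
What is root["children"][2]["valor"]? 71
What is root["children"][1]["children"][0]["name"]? "node_394"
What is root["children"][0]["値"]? 64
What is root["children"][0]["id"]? 680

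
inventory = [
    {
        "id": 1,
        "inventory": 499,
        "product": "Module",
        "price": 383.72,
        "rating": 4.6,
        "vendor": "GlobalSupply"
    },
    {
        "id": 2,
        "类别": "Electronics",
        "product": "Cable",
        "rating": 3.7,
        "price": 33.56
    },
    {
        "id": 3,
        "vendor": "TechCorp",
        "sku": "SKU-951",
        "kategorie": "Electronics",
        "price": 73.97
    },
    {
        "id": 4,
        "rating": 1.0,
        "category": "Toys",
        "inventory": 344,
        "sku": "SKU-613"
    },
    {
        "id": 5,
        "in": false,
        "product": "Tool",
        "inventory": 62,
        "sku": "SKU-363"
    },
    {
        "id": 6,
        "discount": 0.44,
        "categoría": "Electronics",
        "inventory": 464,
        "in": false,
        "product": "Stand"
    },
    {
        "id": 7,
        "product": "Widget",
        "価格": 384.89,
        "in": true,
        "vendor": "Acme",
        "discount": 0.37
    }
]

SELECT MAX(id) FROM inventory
7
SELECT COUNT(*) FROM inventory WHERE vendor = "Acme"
1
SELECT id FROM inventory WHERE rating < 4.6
[2, 4]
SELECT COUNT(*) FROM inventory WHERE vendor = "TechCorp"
1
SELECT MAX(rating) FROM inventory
4.6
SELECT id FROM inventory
[1, 2, 3, 4, 5, 6, 7]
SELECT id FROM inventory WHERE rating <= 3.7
[2, 4]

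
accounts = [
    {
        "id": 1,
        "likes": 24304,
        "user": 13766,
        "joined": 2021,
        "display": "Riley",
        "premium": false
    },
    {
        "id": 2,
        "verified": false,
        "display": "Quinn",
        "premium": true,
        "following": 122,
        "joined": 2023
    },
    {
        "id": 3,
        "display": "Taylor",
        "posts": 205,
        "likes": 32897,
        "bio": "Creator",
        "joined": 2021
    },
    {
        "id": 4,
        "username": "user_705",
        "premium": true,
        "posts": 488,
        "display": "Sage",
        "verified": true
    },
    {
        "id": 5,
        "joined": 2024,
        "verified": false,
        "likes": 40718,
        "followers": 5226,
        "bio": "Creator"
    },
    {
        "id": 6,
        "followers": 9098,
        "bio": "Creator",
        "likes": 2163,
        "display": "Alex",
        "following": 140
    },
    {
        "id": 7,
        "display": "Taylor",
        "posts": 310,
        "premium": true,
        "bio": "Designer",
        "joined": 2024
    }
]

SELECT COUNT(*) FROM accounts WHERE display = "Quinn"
1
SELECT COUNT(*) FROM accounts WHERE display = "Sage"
1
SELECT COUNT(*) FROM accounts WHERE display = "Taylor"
2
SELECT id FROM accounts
[1, 2, 3, 4, 5, 6, 7]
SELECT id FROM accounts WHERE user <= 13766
[1]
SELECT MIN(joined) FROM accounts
2021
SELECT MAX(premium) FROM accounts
True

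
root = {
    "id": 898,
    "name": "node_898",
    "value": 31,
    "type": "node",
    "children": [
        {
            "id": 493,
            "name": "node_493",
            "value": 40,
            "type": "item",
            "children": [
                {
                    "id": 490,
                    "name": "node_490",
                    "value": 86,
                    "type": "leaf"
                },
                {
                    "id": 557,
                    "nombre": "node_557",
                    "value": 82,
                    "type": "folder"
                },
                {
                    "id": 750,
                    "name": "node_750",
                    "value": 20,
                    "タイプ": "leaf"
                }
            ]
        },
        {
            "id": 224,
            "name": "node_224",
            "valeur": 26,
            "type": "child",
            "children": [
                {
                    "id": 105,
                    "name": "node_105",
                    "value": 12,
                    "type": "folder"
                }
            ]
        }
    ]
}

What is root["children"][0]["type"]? "item"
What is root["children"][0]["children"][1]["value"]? 82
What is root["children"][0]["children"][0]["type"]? "leaf"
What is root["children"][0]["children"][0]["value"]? 86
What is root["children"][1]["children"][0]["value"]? 12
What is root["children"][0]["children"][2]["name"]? "node_750"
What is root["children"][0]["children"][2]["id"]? 750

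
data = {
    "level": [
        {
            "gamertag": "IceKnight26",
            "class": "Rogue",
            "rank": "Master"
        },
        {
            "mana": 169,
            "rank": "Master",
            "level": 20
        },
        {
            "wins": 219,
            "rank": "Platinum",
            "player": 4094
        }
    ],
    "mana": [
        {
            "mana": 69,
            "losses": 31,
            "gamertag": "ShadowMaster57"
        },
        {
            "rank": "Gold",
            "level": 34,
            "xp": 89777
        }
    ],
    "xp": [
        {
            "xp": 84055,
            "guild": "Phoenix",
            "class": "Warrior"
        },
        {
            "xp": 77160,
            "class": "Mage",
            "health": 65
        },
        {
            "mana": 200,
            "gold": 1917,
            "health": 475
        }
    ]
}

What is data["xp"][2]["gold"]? 1917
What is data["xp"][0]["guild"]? "Phoenix"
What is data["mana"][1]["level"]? 34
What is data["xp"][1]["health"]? 65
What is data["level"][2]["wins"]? 219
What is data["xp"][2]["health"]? 475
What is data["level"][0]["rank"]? "Master"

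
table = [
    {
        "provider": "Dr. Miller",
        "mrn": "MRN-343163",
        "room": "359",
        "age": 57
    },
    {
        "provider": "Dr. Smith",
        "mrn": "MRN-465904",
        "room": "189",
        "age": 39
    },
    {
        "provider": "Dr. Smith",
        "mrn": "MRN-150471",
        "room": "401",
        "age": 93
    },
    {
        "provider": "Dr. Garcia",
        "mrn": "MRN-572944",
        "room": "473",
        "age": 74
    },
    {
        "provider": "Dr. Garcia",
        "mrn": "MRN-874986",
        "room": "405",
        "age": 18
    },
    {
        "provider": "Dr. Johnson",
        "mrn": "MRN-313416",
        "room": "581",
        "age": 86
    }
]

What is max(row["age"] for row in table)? 93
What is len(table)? 6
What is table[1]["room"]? "189"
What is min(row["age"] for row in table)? 18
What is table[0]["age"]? 57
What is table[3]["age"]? 74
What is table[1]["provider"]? "Dr. Smith"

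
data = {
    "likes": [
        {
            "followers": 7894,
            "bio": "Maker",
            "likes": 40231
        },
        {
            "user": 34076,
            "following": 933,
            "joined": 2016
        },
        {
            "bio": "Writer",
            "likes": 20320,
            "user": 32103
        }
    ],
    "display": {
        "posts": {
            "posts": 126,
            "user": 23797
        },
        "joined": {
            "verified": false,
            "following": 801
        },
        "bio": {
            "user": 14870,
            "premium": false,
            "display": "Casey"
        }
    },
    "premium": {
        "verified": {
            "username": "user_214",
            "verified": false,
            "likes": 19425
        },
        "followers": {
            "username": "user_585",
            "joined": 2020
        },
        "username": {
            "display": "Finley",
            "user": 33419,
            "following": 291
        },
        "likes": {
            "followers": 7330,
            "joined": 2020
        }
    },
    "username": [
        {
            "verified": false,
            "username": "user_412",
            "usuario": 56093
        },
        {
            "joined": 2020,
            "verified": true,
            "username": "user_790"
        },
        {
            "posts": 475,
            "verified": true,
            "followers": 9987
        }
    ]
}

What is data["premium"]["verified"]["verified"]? False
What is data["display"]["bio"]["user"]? 14870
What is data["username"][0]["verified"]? False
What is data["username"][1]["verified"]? True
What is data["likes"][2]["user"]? 32103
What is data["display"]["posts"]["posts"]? 126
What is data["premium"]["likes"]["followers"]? 7330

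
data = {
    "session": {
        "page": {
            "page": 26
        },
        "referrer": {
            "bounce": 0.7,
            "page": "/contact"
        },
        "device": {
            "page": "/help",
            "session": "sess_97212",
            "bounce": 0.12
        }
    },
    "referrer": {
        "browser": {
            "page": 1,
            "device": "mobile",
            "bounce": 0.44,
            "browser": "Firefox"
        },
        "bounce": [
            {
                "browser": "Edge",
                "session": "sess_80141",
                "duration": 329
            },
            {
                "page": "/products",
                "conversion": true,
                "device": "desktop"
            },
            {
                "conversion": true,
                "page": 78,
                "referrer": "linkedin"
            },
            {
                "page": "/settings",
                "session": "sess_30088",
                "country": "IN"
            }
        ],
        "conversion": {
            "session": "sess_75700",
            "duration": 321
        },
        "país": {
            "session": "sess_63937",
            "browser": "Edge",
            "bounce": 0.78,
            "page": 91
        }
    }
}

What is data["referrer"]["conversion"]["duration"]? 321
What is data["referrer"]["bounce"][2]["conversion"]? True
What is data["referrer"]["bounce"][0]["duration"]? 329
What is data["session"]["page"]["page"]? 26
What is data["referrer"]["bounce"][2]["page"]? 78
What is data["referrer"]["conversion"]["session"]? "sess_75700"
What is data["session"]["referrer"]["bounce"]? 0.7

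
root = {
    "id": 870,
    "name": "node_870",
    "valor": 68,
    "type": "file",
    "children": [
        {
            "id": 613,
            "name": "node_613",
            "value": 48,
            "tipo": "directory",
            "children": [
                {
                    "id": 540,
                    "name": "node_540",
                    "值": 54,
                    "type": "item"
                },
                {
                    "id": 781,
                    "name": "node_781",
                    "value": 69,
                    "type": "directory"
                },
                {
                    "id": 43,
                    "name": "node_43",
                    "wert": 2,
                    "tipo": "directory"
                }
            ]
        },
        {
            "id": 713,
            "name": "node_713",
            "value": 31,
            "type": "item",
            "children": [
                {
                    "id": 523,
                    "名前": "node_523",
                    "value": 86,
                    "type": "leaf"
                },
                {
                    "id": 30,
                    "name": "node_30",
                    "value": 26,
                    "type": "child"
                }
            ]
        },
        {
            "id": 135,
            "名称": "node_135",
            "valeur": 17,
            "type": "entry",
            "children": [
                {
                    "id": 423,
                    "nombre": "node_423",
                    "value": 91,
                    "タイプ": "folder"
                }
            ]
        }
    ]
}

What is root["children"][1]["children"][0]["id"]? 523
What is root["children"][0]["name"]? "node_613"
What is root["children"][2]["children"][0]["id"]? 423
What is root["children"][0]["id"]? 613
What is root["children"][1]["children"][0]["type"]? "leaf"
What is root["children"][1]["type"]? "item"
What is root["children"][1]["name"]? "node_713"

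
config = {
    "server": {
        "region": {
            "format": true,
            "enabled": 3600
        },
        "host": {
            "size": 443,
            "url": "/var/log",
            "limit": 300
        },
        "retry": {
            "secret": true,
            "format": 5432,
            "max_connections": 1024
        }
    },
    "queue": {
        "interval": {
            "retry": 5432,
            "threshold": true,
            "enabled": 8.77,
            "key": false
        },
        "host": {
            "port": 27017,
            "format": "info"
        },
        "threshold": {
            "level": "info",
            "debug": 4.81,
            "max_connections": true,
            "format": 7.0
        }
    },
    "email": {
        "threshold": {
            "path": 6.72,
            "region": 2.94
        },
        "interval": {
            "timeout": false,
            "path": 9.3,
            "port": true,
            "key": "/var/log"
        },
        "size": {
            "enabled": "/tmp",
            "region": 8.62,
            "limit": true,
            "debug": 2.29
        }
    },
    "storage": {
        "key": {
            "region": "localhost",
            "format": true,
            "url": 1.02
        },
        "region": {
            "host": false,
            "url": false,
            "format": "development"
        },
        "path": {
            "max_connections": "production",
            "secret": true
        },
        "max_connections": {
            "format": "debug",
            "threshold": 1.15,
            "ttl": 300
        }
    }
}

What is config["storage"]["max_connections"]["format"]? "debug"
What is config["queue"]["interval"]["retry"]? 5432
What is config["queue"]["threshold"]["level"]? "info"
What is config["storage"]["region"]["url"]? False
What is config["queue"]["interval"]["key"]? False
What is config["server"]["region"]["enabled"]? 3600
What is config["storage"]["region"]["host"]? False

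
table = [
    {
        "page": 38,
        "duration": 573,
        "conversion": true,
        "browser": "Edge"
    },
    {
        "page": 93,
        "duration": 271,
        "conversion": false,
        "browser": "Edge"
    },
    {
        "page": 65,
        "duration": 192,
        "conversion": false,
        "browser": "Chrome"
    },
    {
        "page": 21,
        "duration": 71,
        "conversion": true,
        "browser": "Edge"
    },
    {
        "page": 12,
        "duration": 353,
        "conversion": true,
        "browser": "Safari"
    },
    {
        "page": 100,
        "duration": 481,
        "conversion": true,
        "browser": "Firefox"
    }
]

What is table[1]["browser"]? "Edge"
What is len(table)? 6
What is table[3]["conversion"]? True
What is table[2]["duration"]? 192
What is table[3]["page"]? 21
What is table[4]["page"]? 12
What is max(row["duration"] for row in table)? 573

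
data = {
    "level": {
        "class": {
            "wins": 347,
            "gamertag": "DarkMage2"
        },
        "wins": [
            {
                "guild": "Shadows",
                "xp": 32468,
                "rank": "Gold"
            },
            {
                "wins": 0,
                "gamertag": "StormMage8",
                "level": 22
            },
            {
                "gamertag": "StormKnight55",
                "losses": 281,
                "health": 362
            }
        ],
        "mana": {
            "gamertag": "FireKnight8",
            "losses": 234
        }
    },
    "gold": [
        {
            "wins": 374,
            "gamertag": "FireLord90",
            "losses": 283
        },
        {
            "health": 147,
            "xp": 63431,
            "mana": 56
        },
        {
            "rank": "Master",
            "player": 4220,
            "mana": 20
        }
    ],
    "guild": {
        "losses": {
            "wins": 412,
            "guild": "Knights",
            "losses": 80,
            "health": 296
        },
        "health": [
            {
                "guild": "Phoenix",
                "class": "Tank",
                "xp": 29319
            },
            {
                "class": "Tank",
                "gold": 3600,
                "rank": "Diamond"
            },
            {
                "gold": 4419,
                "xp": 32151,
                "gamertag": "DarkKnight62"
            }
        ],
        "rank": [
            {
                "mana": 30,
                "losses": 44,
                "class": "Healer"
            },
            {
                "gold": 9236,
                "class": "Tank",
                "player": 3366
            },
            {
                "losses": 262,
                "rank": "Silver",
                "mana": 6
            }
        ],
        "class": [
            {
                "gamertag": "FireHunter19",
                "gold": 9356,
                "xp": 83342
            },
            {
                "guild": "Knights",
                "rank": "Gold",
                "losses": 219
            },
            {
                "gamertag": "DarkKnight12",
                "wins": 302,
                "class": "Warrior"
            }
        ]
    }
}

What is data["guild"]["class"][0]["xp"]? 83342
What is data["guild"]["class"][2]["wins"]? 302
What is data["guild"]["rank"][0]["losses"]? 44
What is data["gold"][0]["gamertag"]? "FireLord90"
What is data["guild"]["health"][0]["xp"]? 29319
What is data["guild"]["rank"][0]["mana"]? 30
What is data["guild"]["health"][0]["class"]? "Tank"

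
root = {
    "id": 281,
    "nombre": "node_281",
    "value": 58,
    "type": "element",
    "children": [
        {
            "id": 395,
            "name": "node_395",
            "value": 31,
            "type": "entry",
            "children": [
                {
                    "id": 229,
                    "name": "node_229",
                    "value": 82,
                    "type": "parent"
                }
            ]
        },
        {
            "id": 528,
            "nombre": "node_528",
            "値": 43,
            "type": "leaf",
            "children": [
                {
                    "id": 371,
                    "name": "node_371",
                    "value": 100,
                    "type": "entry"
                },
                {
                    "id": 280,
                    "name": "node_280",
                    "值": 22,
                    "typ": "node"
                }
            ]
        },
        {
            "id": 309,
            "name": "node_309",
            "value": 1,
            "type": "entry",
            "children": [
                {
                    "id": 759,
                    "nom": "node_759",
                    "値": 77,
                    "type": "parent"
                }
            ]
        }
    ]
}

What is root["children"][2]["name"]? "node_309"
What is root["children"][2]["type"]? "entry"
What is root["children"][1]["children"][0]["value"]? 100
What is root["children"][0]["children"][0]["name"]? "node_229"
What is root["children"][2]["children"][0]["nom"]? "node_759"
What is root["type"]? "element"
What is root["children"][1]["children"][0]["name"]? "node_371"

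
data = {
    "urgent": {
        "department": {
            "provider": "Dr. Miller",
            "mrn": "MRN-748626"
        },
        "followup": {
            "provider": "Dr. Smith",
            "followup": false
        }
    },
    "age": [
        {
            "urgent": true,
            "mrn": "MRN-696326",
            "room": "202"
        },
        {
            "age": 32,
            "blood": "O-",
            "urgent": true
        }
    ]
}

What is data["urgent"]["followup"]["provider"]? "Dr. Smith"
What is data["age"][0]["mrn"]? "MRN-696326"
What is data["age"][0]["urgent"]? True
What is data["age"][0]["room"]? "202"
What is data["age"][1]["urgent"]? True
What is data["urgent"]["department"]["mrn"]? "MRN-748626"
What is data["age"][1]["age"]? 32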